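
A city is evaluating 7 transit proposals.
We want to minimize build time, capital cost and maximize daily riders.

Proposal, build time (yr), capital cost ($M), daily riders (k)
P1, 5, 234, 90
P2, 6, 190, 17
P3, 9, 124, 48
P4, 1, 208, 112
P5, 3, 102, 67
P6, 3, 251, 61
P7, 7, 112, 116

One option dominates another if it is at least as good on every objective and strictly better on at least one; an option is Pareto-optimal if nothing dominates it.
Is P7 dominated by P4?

P4 vs P7: P4 is worse on capital cost (208 vs 112), so it does not dominate P7.

No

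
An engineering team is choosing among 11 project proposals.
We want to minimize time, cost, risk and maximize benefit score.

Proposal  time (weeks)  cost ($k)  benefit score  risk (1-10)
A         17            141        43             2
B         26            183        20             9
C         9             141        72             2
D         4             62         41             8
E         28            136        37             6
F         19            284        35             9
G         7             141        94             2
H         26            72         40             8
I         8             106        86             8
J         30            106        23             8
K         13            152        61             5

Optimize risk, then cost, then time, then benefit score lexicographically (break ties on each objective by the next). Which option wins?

G

First minimize risk: best is 2, kept {A, C, G}.
Then minimize cost: best is 141, kept {A, C, G}.
Then minimize time: best is 7, kept {G}.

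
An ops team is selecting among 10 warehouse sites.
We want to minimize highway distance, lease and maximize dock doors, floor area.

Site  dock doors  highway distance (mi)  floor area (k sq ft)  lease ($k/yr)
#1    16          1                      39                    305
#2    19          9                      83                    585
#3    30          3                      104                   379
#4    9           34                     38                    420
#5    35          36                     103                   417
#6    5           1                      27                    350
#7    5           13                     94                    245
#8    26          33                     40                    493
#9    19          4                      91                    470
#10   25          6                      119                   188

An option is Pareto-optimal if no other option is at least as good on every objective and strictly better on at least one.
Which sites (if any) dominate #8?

#3

#3: dock doors 30≥26, highway distance 3≤33, floor area 104≥40, lease 379≤493 — dominates #8.
Others (#1, #2, #4, #5, #6, #7, #9, #10) are each worse than #8 on at least one objective.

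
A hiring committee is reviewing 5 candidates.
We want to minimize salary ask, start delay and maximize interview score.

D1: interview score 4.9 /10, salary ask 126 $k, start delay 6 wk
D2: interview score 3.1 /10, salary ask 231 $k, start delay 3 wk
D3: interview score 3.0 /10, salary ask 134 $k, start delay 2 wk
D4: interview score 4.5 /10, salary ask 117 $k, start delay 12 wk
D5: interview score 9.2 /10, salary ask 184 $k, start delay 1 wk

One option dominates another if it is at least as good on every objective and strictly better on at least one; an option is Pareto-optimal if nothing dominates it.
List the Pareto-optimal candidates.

D1, D3, D4, D5

D1: not dominated.
D2: dominated by D5 (interview score 9.2≥3.1, salary ask 184≤231, start delay 1≤3).
D3: not dominated.
D4: not dominated (best salary ask).
D5: not dominated (best interview score).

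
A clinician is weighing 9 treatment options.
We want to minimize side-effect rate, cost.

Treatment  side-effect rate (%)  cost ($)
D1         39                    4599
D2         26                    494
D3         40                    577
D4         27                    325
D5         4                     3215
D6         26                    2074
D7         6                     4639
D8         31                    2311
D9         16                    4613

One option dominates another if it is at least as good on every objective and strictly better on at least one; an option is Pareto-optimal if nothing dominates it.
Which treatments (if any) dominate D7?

D5: side-effect rate 4≤6, cost 3215≤4639 — dominates D7.
Others (D1, D2, D3, D4, D6, D8, D9) are each worse than D7 on at least one objective.

D5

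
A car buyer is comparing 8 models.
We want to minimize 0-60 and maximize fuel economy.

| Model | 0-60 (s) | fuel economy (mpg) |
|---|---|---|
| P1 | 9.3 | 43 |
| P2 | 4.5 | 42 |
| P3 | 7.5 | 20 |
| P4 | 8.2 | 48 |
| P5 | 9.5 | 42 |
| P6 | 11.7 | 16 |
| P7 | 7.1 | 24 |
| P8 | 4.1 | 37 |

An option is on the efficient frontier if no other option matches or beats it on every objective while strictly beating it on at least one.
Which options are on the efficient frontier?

P1: dominated by P4 (0-60 8.2≤9.3, fuel economy 48≥43).
P2: not dominated.
P3: dominated by P2 (0-60 4.5≤7.5, fuel economy 42≥20).
P4: not dominated (best fuel economy).
P5: dominated by P1 (0-60 9.3≤9.5, fuel economy 43≥42).
P6: dominated by P1 (0-60 9.3≤11.7, fuel economy 43≥16).
P7: dominated by P2 (0-60 4.5≤7.1, fuel economy 42≥24).
P8: not dominated (best 0-60).

P2, P4, P8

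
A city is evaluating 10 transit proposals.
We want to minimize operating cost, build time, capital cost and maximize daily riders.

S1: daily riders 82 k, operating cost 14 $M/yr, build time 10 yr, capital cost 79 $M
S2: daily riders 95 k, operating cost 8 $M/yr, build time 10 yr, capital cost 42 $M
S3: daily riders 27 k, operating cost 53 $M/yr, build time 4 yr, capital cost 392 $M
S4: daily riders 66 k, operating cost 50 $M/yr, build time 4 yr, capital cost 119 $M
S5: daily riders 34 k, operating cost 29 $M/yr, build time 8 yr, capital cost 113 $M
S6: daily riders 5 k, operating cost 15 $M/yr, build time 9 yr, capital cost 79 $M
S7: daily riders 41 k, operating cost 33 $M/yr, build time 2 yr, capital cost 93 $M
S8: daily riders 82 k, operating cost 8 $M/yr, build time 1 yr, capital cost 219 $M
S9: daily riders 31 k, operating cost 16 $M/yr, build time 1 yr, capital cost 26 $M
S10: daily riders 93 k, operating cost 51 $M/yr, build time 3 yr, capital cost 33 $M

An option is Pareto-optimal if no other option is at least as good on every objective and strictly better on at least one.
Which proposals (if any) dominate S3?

S4: daily riders 66≥27, operating cost 50≤53, build time 4≤4, capital cost 119≤392 — dominates S3.
S7: daily riders 41≥27, operating cost 33≤53, build time 2≤4, capital cost 93≤392 — dominates S3.
S8: daily riders 82≥27, operating cost 8≤53, build time 1≤4, capital cost 219≤392 — dominates S3.
S9: daily riders 31≥27, operating cost 16≤53, build time 1≤4, capital cost 26≤392 — dominates S3.
S10: daily riders 93≥27, operating cost 51≤53, build time 3≤4, capital cost 33≤392 — dominates S3.
Others (S1, S2, S5, S6) are each worse than S3 on at least one objective.

S4, S7, S8, S9, S10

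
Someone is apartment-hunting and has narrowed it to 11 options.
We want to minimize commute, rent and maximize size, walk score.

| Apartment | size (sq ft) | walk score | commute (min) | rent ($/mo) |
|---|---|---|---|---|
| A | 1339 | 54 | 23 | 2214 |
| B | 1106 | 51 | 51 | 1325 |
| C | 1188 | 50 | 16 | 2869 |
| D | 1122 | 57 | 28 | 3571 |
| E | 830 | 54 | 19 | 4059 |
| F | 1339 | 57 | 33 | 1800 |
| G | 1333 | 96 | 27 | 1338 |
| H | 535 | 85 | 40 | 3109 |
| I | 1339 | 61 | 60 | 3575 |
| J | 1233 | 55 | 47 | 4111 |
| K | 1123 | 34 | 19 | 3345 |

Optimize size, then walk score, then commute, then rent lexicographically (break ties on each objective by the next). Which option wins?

I

First maximize size: best is 1339, kept {A, F, I}.
Then maximize walk score: best is 61, kept {I}.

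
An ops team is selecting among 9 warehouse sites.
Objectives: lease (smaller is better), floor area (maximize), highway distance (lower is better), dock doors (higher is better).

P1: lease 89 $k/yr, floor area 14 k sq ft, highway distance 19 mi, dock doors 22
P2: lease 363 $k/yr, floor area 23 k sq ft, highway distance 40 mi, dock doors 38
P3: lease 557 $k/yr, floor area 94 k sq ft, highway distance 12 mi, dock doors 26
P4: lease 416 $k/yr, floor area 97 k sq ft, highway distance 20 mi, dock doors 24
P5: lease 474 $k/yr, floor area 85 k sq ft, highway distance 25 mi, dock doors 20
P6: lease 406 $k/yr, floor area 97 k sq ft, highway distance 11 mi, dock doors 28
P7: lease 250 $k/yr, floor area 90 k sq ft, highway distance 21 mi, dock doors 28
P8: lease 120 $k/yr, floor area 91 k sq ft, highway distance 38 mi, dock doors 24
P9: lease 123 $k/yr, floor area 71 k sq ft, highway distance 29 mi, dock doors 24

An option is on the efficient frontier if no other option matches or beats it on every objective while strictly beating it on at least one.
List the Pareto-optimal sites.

P1: not dominated (best lease).
P2: not dominated (best dock doors).
P3: dominated by P6 (lease 406≤557, floor area 97≥94, highway distance 11≤12, dock doors 28≥26).
P4: dominated by P6 (lease 406≤416, floor area 97≥97, highway distance 11≤20, dock doors 28≥24).
P5: dominated by P4 (lease 416≤474, floor area 97≥85, highway distance 20≤25, dock doors 24≥20).
P6: not dominated (best highway distance).
P7: not dominated.
P8: not dominated.
P9: not dominated.

P1, P2, P6, P7, P8, P9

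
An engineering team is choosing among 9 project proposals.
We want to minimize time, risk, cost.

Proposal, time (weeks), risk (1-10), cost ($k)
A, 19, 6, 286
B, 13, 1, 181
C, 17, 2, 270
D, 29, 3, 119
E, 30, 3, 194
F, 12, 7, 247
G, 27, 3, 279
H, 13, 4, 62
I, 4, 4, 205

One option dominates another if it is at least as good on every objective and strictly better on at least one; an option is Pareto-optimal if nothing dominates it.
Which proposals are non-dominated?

B, D, H, I

A: dominated by B (time 13≤19, risk 1≤6, cost 181≤286).
B: not dominated (best risk).
C: dominated by B (time 13≤17, risk 1≤2, cost 181≤270).
D: not dominated.
E: dominated by B (time 13≤30, risk 1≤3, cost 181≤194).
F: dominated by I (time 4≤12, risk 4≤7, cost 205≤247).
G: dominated by B (time 13≤27, risk 1≤3, cost 181≤279).
H: not dominated (best cost).
I: not dominated (best time).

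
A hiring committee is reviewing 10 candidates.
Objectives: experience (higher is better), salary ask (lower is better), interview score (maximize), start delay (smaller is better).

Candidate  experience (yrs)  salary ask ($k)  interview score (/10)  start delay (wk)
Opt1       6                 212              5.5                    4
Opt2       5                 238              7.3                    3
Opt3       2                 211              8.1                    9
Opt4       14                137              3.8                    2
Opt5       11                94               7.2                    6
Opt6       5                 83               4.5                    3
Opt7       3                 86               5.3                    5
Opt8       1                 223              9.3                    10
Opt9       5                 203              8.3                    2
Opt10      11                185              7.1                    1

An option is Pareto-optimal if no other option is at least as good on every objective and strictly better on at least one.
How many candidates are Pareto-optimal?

7

Opt1: dominated by Opt10 (experience 11≥6, salary ask 185≤212, interview score 7.1≥5.5, start delay 1≤4).
Opt2: dominated by Opt9 (experience 5≥5, salary ask 203≤238, interview score 8.3≥7.3, start delay 2≤3).
Opt3: dominated by Opt9 (experience 5≥2, salary ask 203≤211, interview score 8.3≥8.1, start delay 2≤9).
Opt4: not dominated (best experience).
Opt5: not dominated.
Opt6: not dominated (best salary ask).
Opt7: not dominated.
Opt8: not dominated (best interview score).
Opt9: not dominated.
Opt10: not dominated (best start delay).
Pareto-optimal: Opt4, Opt5, Opt6, Opt7, Opt8, Opt9, Opt10 → 7.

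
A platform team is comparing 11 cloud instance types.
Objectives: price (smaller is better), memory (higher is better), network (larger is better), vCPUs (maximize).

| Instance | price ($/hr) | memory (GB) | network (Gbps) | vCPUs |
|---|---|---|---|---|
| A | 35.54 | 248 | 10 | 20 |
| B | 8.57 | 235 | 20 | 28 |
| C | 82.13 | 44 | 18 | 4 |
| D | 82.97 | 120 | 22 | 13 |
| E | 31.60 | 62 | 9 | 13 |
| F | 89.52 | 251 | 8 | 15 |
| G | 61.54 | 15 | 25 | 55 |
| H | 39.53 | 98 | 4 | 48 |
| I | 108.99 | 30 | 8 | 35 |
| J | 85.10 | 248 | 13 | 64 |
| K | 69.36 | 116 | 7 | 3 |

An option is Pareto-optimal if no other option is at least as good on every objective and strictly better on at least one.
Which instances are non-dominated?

A, B, D, F, G, H, J

A: not dominated.
B: not dominated (best price).
C: dominated by B (price 8.57≤82.13, memory 235≥44, network 20≥18, vCPUs 28≥4).
D: not dominated.
E: dominated by B (price 8.57≤31.60, memory 235≥62, network 20≥9, vCPUs 28≥13).
F: not dominated (best memory).
G: not dominated (best network).
H: not dominated.
I: dominated by J (price 85.10≤108.99, memory 248≥30, network 13≥8, vCPUs 64≥35).
J: not dominated (best vCPUs).
K: dominated by A (price 35.54≤69.36, memory 248≥116, network 10≥7, vCPUs 20≥3).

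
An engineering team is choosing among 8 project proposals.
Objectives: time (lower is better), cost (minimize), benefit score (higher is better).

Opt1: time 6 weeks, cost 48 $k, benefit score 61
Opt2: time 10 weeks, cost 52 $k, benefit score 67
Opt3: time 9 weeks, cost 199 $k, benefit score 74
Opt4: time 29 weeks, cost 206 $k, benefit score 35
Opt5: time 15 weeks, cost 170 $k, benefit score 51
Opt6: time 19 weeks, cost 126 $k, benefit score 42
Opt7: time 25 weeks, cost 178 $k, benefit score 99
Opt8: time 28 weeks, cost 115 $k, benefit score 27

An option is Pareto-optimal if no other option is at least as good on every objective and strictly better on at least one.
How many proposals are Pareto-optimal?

Opt1: not dominated (best time).
Opt2: not dominated.
Opt3: not dominated.
Opt4: dominated by Opt1 (time 6≤29, cost 48≤206, benefit score 61≥35).
Opt5: dominated by Opt1 (time 6≤15, cost 48≤170, benefit score 61≥51).
Opt6: dominated by Opt1 (time 6≤19, cost 48≤126, benefit score 61≥42).
Opt7: not dominated (best benefit score).
Opt8: dominated by Opt1 (time 6≤28, cost 48≤115, benefit score 61≥27).
Pareto-optimal: Opt1, Opt2, Opt3, Opt7 → 4.

4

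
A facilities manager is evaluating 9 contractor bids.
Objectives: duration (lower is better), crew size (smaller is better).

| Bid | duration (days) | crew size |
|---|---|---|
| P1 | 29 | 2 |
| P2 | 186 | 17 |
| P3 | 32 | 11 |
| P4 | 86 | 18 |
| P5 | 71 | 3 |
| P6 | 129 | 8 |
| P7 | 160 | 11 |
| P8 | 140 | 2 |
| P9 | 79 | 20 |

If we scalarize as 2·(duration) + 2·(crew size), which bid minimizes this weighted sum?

P1: 2·29 + 2·2 = 62
P2: 2·186 + 2·17 = 406
P3: 2·32 + 2·11 = 86
P4: 2·86 + 2·18 = 208
P5: 2·71 + 2·3 = 148
P6: 2·129 + 2·8 = 274
P7: 2·160 + 2·11 = 342
P8: 2·140 + 2·2 = 284
P9: 2·79 + 2·20 = 198
Lowest: P1 at 62.

P1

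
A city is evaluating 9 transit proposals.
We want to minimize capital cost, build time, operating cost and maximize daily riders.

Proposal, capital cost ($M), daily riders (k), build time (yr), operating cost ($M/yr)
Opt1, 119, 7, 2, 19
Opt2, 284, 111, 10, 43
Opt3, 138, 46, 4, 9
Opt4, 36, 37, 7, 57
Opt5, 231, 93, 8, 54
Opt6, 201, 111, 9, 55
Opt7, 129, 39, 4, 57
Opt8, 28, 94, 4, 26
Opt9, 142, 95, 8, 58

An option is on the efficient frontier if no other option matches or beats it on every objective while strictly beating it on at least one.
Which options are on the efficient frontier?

Opt1, Opt2, Opt3, Opt6, Opt8, Opt9

Opt1: not dominated (best build time).
Opt2: not dominated.
Opt3: not dominated (best operating cost).
Opt4: dominated by Opt8 (capital cost 28≤36, daily riders 94≥37, build time 4≤7, operating cost 26≤57).
Opt5: dominated by Opt8 (capital cost 28≤231, daily riders 94≥93, build time 4≤8, operating cost 26≤54).
Opt6: not dominated.
Opt7: dominated by Opt8 (capital cost 28≤129, daily riders 94≥39, build time 4≤4, operating cost 26≤57).
Opt8: not dominated (best capital cost).
Opt9: not dominated.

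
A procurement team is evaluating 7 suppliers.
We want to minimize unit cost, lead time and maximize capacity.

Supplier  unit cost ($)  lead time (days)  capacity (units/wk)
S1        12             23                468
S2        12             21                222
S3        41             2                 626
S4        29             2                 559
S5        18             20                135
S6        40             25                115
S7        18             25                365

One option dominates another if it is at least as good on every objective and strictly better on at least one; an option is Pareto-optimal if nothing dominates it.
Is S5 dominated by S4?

S4 vs S5: S4 is worse on unit cost (29 vs 18), so it does not dominate S5.

No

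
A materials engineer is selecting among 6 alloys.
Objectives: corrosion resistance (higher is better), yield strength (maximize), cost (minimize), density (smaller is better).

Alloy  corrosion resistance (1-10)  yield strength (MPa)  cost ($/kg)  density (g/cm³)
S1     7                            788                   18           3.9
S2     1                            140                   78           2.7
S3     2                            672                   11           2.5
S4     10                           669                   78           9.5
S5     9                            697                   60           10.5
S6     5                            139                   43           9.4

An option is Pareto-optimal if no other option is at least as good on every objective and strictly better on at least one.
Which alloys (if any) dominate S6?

S1: corrosion resistance 7≥5, yield strength 788≥139, cost 18≤43, density 3.9≤9.4 — dominates S6.
Others (S2, S3, S4, S5) are each worse than S6 on at least one objective.

S1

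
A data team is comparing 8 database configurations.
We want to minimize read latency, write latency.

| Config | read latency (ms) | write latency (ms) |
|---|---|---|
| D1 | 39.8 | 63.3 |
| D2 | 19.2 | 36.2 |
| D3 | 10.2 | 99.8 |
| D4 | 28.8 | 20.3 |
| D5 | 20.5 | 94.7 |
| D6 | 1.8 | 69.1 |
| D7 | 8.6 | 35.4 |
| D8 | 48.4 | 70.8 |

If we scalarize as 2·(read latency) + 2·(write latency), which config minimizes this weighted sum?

D1: 2·39.8 + 2·63.3 = 206.2
D2: 2·19.2 + 2·36.2 = 110.8
D3: 2·10.2 + 2·99.8 = 220.0
D4: 2·28.8 + 2·20.3 = 98.2
D5: 2·20.5 + 2·94.7 = 230.4
D6: 2·1.8 + 2·69.1 = 141.8
D7: 2·8.6 + 2·35.4 = 88.0
D8: 2·48.4 + 2·70.8 = 238.4
Lowest: D7 at 88.0.

D7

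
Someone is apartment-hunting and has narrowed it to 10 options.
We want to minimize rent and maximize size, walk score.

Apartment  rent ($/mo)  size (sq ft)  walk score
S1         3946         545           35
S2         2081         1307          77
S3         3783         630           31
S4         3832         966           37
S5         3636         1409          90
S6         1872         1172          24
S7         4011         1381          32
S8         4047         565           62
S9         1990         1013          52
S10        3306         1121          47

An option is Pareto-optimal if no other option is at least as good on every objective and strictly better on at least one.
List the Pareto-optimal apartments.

S1: dominated by S2 (rent 2081≤3946, size 1307≥545, walk score 77≥35).
S2: not dominated.
S3: dominated by S2 (rent 2081≤3783, size 1307≥630, walk score 77≥31).
S4: dominated by S2 (rent 2081≤3832, size 1307≥966, walk score 77≥37).
S5: not dominated (best size).
S6: not dominated (best rent).
S7: dominated by S5 (rent 3636≤4011, size 1409≥1381, walk score 90≥32).
S8: dominated by S2 (rent 2081≤4047, size 1307≥565, walk score 77≥62).
S9: not dominated.
S10: dominated by S2 (rent 2081≤3306, size 1307≥1121, walk score 77≥47).

S2, S5, S6, S9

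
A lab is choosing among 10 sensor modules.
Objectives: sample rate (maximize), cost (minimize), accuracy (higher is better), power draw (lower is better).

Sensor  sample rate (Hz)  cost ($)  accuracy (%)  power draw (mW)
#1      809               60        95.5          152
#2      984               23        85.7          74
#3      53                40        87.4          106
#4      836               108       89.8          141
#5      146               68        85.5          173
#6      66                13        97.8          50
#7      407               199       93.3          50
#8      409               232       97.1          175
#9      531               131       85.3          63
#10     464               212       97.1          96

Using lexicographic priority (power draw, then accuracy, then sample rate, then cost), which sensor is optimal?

#6

First minimize power draw: best is 50, kept {#6, #7}.
Then maximize accuracy: best is 97.8, kept {#6}.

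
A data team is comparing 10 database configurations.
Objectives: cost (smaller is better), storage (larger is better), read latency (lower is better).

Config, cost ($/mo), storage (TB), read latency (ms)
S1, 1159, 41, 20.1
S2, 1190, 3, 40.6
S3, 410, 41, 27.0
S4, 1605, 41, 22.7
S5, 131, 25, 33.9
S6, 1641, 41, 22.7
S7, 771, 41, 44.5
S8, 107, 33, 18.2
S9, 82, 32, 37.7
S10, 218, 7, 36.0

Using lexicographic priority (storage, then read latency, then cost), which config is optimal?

S1

First maximize storage: best is 41, kept {S1, S3, S4, S6, S7}.
Then minimize read latency: best is 20.1, kept {S1}.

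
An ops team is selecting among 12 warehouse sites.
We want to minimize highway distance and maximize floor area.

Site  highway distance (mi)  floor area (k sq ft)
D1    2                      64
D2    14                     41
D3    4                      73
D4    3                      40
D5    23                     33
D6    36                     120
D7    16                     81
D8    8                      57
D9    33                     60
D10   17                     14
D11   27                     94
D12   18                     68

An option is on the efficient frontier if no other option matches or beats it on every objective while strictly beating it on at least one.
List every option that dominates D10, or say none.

D1, D2, D3, D4, D7, D8

D1: highway distance 2≤17, floor area 64≥14 — dominates D10.
D2: highway distance 14≤17, floor area 41≥14 — dominates D10.
D3: highway distance 4≤17, floor area 73≥14 — dominates D10.
D4: highway distance 3≤17, floor area 40≥14 — dominates D10.
D7: highway distance 16≤17, floor area 81≥14 — dominates D10.
D8: highway distance 8≤17, floor area 57≥14 — dominates D10.
Others (D5, D6, D9, D11, D12) are each worse than D10 on at least one objective.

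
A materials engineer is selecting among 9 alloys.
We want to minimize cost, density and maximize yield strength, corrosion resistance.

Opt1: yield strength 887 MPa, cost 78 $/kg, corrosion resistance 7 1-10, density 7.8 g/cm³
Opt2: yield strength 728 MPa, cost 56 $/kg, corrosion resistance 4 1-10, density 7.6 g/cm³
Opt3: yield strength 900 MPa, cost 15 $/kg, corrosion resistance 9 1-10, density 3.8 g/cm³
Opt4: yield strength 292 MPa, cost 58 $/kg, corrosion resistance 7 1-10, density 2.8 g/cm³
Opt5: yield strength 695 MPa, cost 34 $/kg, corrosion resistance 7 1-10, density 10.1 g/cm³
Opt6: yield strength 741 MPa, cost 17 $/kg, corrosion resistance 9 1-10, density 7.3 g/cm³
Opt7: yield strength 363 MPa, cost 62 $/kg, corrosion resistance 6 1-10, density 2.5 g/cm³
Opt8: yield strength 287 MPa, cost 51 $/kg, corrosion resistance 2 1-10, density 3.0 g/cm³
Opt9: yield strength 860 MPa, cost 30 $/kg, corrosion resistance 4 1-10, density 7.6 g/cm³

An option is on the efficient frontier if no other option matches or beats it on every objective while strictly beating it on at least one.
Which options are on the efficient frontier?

Opt1: dominated by Opt3 (yield strength 900≥887, cost 15≤78, corrosion resistance 9≥7, density 3.8≤7.8).
Opt2: dominated by Opt3 (yield strength 900≥728, cost 15≤56, corrosion resistance 9≥4, density 3.8≤7.6).
Opt3: not dominated (best yield strength).
Opt4: not dominated.
Opt5: dominated by Opt3 (yield strength 900≥695, cost 15≤34, corrosion resistance 9≥7, density 3.8≤10.1).
Opt6: dominated by Opt3 (yield strength 900≥741, cost 15≤17, corrosion resistance 9≥9, density 3.8≤7.3).
Opt7: not dominated (best density).
Opt8: not dominated.
Opt9: dominated by Opt3 (yield strength 900≥860, cost 15≤30, corrosion resistance 9≥4, density 3.8≤7.6).

Opt3, Opt4, Opt7, Opt8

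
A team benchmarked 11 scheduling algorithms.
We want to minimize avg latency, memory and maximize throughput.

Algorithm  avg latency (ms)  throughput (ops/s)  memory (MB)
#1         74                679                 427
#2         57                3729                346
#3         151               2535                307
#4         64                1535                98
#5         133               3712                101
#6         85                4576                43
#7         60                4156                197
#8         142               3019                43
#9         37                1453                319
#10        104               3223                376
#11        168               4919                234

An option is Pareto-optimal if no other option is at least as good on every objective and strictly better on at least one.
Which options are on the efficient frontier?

#2, #4, #6, #7, #9, #11

#1: dominated by #2 (avg latency 57≤74, throughput 3729≥679, memory 346≤427).
#2: not dominated.
#3: dominated by #5 (avg latency 133≤151, throughput 3712≥2535, memory 101≤307).
#4: not dominated.
#5: dominated by #6 (avg latency 85≤133, throughput 4576≥3712, memory 43≤101).
#6: not dominated.
#7: not dominated.
#8: dominated by #6 (avg latency 85≤142, throughput 4576≥3019, memory 43≤43).
#9: not dominated (best avg latency).
#10: dominated by #2 (avg latency 57≤104, throughput 3729≥3223, memory 346≤376).
#11: not dominated (best throughput).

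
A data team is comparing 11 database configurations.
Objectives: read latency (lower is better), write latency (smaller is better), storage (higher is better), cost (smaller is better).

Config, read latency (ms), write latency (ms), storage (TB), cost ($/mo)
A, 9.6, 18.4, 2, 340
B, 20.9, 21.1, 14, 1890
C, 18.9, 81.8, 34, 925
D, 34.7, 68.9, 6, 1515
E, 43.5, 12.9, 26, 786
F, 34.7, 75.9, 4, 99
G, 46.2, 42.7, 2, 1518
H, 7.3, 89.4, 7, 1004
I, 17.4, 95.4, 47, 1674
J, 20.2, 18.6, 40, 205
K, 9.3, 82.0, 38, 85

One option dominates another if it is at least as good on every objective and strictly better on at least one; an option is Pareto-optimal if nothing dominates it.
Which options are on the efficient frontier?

A, C, E, F, H, I, J, K

A: not dominated.
B: dominated by J (read latency 20.2≤20.9, write latency 18.6≤21.1, storage 40≥14, cost 205≤1890).
C: not dominated.
D: dominated by J (read latency 20.2≤34.7, write latency 18.6≤68.9, storage 40≥6, cost 205≤1515).
E: not dominated (best write latency).
F: not dominated.
G: dominated by A (read latency 9.6≤46.2, write latency 18.4≤42.7, storage 2≥2, cost 340≤1518).
H: not dominated (best read latency).
I: not dominated (best storage).
J: not dominated.
K: not dominated (best cost).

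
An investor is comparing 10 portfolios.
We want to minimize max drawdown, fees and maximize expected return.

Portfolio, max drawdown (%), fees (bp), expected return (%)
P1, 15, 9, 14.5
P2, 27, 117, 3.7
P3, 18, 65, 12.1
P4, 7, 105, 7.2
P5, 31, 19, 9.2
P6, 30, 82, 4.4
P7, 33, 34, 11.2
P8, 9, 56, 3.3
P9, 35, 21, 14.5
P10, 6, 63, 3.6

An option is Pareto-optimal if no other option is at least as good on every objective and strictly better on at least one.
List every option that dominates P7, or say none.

P1

P1: max drawdown 15≤33, fees 9≤34, expected return 14.5≥11.2 — dominates P7.
Others (P2, P3, P4, P5, P6, P8, P9, P10) are each worse than P7 on at least one objective.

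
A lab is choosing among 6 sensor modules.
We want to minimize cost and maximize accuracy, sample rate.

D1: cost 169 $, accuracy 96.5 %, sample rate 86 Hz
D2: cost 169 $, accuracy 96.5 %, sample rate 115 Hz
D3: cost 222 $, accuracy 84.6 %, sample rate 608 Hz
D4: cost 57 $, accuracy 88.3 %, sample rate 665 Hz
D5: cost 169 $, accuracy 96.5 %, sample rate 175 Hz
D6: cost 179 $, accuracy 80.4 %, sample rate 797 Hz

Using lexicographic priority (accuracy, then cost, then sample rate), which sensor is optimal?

First maximize accuracy: best is 96.5, kept {D1, D2, D5}.
Then minimize cost: best is 169, kept {D1, D2, D5}.
Then maximize sample rate: best is 175, kept {D5}.

D5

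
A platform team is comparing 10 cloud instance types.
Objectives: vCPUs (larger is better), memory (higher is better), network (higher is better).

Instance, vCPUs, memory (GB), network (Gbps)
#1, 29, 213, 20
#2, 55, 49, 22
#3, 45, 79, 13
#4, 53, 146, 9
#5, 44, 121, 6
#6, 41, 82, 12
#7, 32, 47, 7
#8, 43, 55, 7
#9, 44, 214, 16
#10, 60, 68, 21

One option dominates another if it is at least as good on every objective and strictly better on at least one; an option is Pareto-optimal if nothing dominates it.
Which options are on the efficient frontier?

#1: not dominated.
#2: not dominated (best network).
#3: not dominated.
#4: not dominated.
#5: dominated by #4 (vCPUs 53≥44, memory 146≥121, network 9≥6).
#6: dominated by #9 (vCPUs 44≥41, memory 214≥82, network 16≥12).
#7: dominated by #2 (vCPUs 55≥32, memory 49≥47, network 22≥7).
#8: dominated by #3 (vCPUs 45≥43, memory 79≥55, network 13≥7).
#9: not dominated (best memory).
#10: not dominated (best vCPUs).

#1, #2, #3, #4, #9, #10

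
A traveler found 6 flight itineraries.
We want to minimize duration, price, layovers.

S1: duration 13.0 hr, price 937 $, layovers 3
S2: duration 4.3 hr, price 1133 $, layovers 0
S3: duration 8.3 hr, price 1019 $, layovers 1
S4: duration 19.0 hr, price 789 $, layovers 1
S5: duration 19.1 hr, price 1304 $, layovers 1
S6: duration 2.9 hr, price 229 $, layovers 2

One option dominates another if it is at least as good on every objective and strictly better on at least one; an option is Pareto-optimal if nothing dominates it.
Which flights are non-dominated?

S1: dominated by S6 (duration 2.9≤13.0, price 229≤937, layovers 2≤3).
S2: not dominated (best layovers).
S3: not dominated.
S4: not dominated.
S5: dominated by S2 (duration 4.3≤19.1, price 1133≤1304, layovers 0≤1).
S6: not dominated (best duration).

S2, S3, S4, S6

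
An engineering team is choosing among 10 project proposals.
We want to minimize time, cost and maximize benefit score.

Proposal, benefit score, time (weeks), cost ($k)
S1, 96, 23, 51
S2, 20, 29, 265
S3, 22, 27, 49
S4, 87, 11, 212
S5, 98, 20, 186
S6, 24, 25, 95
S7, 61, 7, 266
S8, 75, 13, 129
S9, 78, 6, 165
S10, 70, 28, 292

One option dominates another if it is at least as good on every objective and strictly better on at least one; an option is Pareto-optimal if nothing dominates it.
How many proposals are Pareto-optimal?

S1: not dominated.
S2: dominated by S1 (benefit score 96≥20, time 23≤29, cost 51≤265).
S3: not dominated (best cost).
S4: not dominated.
S5: not dominated (best benefit score).
S6: dominated by S1 (benefit score 96≥24, time 23≤25, cost 51≤95).
S7: dominated by S9 (benefit score 78≥61, time 6≤7, cost 165≤266).
S8: not dominated.
S9: not dominated (best time).
S10: dominated by S1 (benefit score 96≥70, time 23≤28, cost 51≤292).
Pareto-optimal: S1, S3, S4, S5, S8, S9 → 6.

6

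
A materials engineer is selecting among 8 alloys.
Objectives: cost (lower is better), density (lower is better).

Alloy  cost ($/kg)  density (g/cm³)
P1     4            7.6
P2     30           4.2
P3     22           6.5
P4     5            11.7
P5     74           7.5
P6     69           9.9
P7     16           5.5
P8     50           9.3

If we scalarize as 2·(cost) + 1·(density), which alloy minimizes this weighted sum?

P1

P1: 2·4 + 1·7.6 = 15.6
P2: 2·30 + 1·4.2 = 64.2
P3: 2·22 + 1·6.5 = 50.5
P4: 2·5 + 1·11.7 = 21.7
P5: 2·74 + 1·7.5 = 155.5
P6: 2·69 + 1·9.9 = 147.9
P7: 2·16 + 1·5.5 = 37.5
P8: 2·50 + 1·9.3 = 109.3
Lowest: P1 at 15.6.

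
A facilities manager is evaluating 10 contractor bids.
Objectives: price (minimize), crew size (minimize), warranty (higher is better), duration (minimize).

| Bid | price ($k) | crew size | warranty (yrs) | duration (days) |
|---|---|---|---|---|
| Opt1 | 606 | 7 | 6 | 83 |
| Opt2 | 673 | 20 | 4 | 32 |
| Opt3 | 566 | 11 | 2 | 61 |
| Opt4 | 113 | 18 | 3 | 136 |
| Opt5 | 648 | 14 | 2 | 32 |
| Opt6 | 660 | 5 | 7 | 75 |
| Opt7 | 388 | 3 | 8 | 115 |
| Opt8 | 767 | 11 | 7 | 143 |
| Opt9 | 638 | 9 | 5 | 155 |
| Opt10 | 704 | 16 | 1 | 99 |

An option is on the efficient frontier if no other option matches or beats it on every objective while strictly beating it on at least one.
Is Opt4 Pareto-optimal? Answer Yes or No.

Opt1: worse on price (606 vs 113).
Opt2: worse on price (673 vs 113).
Opt3: worse on price (566 vs 113).
Opt5: worse on price (648 vs 113).
Opt6: worse on price (660 vs 113).
Opt7: worse on price (388 vs 113).
Opt8: worse on price (767 vs 113).
Opt9: worse on price (638 vs 113).
Opt10: worse on price (704 vs 113).
No option is at least as good as Opt4 on every objective and strictly better on one.

Yes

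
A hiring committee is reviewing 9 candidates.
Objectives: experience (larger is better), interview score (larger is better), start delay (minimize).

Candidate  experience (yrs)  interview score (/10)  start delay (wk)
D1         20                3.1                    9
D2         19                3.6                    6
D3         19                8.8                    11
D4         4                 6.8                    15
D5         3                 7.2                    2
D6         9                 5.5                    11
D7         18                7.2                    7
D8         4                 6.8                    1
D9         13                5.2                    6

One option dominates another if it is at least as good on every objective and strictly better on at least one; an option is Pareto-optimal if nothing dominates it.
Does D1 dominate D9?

D1 vs D9: D1 is worse on interview score (3.1 vs 5.2), so it does not dominate D9.

No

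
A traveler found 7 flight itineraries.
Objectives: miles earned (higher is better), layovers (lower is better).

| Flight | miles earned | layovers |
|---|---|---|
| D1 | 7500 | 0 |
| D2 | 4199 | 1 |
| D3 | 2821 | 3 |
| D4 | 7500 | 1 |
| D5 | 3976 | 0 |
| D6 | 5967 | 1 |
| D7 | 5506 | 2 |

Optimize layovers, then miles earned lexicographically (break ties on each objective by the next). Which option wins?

First minimize layovers: best is 0, kept {D1, D5}.
Then maximize miles earned: best is 7500, kept {D1}.

D1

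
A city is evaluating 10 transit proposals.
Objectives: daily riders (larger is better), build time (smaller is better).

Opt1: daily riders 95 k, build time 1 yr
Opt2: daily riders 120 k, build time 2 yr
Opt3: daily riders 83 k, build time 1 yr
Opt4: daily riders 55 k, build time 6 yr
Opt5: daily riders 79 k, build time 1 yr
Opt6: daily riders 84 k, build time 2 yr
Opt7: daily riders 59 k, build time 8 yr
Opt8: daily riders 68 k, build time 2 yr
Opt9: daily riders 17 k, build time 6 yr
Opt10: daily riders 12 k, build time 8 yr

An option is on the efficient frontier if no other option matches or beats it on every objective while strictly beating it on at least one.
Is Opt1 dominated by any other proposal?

Opt2: worse on build time (2 vs 1).
Opt3: worse on daily riders (83 vs 95).
Opt4: worse on daily riders (55 vs 95).
Opt5: worse on daily riders (79 vs 95).
Opt6: worse on daily riders (84 vs 95).
Opt7: worse on daily riders (59 vs 95).
Opt8: worse on daily riders (68 vs 95).
Opt9: worse on daily riders (17 vs 95).
Opt10: worse on daily riders (12 vs 95).
No option is at least as good as Opt1 on every objective and strictly better on one.

No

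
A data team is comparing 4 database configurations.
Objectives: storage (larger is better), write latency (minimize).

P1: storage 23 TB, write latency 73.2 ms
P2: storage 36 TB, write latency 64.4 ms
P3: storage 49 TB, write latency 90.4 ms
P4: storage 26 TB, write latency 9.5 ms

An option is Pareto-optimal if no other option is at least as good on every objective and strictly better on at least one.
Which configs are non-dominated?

P2, P3, P4

P1: dominated by P2 (storage 36≥23, write latency 64.4≤73.2).
P2: not dominated.
P3: not dominated (best storage).
P4: not dominated (best write latency).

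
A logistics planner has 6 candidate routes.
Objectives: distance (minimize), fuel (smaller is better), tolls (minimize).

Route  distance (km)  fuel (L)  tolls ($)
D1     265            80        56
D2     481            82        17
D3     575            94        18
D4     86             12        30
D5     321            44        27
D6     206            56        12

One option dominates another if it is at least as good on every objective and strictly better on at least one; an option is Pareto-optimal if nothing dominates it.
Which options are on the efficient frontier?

D1: dominated by D4 (distance 86≤265, fuel 12≤80, tolls 30≤56).
D2: dominated by D6 (distance 206≤481, fuel 56≤82, tolls 12≤17).
D3: dominated by D2 (distance 481≤575, fuel 82≤94, tolls 17≤18).
D4: not dominated (best distance).
D5: not dominated.
D6: not dominated (best tolls).

D4, D5, D6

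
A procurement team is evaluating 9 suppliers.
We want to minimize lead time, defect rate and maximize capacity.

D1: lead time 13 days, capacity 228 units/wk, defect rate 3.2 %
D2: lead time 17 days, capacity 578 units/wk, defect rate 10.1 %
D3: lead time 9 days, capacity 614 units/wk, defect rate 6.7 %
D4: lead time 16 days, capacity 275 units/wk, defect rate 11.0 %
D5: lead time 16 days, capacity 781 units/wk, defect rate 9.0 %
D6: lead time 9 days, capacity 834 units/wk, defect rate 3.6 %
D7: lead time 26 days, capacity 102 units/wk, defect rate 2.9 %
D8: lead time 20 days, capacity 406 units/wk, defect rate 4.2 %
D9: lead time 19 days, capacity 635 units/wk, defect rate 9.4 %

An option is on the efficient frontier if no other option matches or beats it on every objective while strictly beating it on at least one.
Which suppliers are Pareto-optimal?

D1, D6, D7

D1: not dominated.
D2: dominated by D3 (lead time 9≤17, capacity 614≥578, defect rate 6.7≤10.1).
D3: dominated by D6 (lead time 9≤9, capacity 834≥614, defect rate 3.6≤6.7).
D4: dominated by D3 (lead time 9≤16, capacity 614≥275, defect rate 6.7≤11.0).
D5: dominated by D6 (lead time 9≤16, capacity 834≥781, defect rate 3.6≤9.0).
D6: not dominated (best capacity).
D7: not dominated (best defect rate).
D8: dominated by D6 (lead time 9≤20, capacity 834≥406, defect rate 3.6≤4.2).
D9: dominated by D5 (lead time 16≤19, capacity 781≥635, defect rate 9.0≤9.4).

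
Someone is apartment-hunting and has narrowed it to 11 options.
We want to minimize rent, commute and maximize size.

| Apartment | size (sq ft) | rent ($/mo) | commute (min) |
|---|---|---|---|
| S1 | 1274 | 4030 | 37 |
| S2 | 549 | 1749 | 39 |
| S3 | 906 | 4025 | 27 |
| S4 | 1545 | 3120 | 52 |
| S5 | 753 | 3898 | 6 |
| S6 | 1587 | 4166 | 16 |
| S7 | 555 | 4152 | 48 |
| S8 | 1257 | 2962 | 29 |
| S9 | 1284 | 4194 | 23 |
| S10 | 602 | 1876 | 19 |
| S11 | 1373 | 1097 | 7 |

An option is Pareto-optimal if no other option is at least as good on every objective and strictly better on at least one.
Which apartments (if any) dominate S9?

S6: size 1587≥1284, rent 4166≤4194, commute 16≤23 — dominates S9.
S11: size 1373≥1284, rent 1097≤4194, commute 7≤23 — dominates S9.
Others (S1, S2, S3, S4, S5, S7, S8, S10) are each worse than S9 on at least one objective.

S6, S11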